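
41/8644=41/8644 = 0.00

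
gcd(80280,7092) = 36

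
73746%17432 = 4018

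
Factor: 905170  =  2^1 *5^1*7^1*67^1*193^1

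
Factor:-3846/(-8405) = 2^1*3^1*5^( - 1)*41^(-2 )*641^1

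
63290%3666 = 968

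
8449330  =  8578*985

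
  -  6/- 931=6/931 = 0.01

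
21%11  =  10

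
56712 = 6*9452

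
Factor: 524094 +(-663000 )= - 2^1*3^2*7717^1  =  - 138906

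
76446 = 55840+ 20606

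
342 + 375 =717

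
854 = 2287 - 1433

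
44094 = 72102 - 28008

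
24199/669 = 24199/669 = 36.17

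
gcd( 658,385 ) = 7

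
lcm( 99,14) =1386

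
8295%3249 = 1797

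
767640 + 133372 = 901012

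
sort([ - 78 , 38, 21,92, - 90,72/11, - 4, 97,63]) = [ - 90,-78 , - 4,  72/11, 21, 38 , 63, 92, 97]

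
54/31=1 + 23/31= 1.74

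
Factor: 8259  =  3^1*2753^1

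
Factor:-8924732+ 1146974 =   -  2^1*3^1*1296293^1= - 7777758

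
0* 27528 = 0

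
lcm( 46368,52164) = 417312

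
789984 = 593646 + 196338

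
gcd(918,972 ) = 54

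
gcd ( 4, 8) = 4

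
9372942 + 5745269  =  15118211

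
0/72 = 0 = 0.00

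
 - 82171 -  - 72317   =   - 9854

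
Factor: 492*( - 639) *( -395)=2^2*3^3*5^1*41^1*71^1*79^1= 124183260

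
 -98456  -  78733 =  - 177189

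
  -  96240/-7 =96240/7 = 13748.57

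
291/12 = 24 + 1/4= 24.25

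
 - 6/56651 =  - 6/56651   =  - 0.00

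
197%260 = 197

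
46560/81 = 574 + 22/27 = 574.81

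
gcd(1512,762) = 6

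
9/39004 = 9/39004 = 0.00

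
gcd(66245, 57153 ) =1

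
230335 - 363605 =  - 133270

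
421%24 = 13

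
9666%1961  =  1822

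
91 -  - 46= 137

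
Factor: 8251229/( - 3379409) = -7^1*11^( - 3 )*233^1*2539^( - 1) *5059^1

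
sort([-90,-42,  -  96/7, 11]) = [ - 90, - 42, - 96/7,11] 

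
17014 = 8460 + 8554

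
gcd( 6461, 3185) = 91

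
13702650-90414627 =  -76711977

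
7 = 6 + 1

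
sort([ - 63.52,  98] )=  [ - 63.52,98 ]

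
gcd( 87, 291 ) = 3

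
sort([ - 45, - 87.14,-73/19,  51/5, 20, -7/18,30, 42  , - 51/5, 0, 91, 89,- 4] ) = [  -  87.14 ,-45,-51/5, - 4,-73/19, - 7/18, 0,  51/5,20, 30, 42, 89,91] 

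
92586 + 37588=130174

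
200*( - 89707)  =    -  17941400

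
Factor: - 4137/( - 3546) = 2^( - 1 ) * 3^( - 1)*7^1 = 7/6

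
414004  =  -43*( -9628)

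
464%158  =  148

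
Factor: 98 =2^1*7^2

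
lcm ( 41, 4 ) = 164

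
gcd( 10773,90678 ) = 21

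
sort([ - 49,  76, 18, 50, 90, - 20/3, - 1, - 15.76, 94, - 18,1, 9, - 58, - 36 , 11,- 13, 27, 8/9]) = [ - 58, - 49, - 36, - 18, - 15.76, - 13, - 20/3, - 1,8/9, 1,  9, 11,18,  27,50,76, 90,94]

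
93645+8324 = 101969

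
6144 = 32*192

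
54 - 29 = 25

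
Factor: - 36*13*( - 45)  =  2^2 * 3^4*5^1*13^1 = 21060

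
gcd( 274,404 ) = 2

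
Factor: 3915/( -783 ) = -5 = - 5^1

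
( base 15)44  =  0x40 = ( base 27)2A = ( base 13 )4c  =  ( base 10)64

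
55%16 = 7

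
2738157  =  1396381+1341776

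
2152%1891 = 261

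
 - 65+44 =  - 21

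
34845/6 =5807 + 1/2 = 5807.50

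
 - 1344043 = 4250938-5594981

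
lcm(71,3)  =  213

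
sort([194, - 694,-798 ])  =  [ - 798, - 694, 194]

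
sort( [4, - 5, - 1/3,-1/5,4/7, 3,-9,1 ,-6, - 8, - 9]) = [-9,-9 , - 8,  -  6,- 5,-1/3, -1/5,4/7,1, 3,4 ]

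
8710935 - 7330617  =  1380318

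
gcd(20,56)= 4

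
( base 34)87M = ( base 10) 9508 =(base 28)c3g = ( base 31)9RM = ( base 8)22444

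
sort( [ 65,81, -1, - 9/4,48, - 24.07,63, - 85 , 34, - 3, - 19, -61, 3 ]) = [ - 85, - 61 , - 24.07, - 19, - 3, - 9/4, - 1,3,34, 48,63,65, 81]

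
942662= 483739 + 458923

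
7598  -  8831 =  - 1233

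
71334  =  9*7926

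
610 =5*122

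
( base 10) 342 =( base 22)fc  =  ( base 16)156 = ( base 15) 17c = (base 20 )H2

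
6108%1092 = 648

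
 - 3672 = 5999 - 9671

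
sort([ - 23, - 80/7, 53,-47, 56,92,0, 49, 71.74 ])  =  [ - 47, - 23, - 80/7,0,  49 , 53, 56, 71.74, 92 ]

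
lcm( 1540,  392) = 21560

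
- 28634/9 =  - 28634/9 =-3181.56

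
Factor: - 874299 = -3^1*23^1*12671^1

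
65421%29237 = 6947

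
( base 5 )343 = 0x62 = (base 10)98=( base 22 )4A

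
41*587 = 24067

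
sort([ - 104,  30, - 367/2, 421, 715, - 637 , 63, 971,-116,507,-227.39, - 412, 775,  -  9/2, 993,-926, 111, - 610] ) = [-926, - 637, -610, -412, - 227.39, - 367/2, -116, - 104, - 9/2, 30,63, 111 , 421, 507,715, 775,  971,993] 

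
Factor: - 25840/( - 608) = 2^( - 1)*5^1*17^1 = 85/2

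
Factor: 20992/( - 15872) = - 41/31 = - 31^ ( - 1)*41^1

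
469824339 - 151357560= 318466779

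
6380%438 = 248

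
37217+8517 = 45734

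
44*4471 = 196724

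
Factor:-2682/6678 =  - 7^ ( - 1 )*53^( - 1 )*149^1  =  - 149/371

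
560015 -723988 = -163973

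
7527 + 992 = 8519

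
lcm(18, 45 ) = 90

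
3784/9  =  3784/9 = 420.44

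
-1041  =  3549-4590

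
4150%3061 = 1089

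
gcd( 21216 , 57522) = 6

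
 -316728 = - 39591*8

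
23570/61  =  23570/61 = 386.39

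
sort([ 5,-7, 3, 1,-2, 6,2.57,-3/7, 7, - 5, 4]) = [-7, - 5,-2, - 3/7, 1, 2.57, 3 , 4,5, 6, 7 ]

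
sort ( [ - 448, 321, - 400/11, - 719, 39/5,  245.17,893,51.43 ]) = [ - 719, - 448,-400/11, 39/5, 51.43, 245.17, 321,893]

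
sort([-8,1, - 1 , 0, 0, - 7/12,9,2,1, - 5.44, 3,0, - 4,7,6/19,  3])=[ - 8, -5.44, - 4, - 1,-7/12, 0,0, 0, 6/19,1, 1, 2, 3,3, 7, 9 ]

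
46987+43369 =90356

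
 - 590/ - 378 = 295/189 = 1.56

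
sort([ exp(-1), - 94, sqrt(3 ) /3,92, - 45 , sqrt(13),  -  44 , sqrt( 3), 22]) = [ - 94, - 45,-44,exp(- 1),sqrt(3 )/3,sqrt( 3), sqrt (13 ), 22,92 ]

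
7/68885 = 7/68885 = 0.00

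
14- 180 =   -  166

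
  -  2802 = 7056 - 9858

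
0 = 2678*0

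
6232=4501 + 1731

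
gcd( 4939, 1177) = 11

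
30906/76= 15453/38=406.66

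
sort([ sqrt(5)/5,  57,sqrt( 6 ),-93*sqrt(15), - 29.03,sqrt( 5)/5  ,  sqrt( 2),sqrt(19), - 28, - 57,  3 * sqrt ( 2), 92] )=[-93*sqrt( 15),-57,- 29.03, - 28,sqrt(5)/5, sqrt(5 ) /5, sqrt(2), sqrt (6 ),3*sqrt( 2) , sqrt( 19 ),57, 92 ]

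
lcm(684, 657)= 49932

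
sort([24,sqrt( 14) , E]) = [ E,sqrt( 14),24] 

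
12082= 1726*7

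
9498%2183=766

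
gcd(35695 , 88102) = 1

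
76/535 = 76/535= 0.14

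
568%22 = 18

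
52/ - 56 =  - 1+1/14 = - 0.93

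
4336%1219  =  679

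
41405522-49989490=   -  8583968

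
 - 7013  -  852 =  - 7865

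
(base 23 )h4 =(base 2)110001011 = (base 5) 3040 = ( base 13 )245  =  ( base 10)395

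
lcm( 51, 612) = 612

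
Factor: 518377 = 19^1*27283^1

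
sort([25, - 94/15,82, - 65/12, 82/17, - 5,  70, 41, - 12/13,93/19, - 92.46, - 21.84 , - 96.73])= [ - 96.73, - 92.46, - 21.84, - 94/15, - 65/12,-5, - 12/13 , 82/17,93/19,25, 41,70,82] 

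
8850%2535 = 1245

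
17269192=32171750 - 14902558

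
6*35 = 210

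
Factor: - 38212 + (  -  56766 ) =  - 2^1*13^2*281^1  =  -94978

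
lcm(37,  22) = 814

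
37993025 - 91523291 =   -  53530266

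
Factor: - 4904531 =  - 4904531^1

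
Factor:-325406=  - 2^1* 162703^1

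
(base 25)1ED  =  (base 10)988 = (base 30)12S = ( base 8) 1734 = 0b1111011100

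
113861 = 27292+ 86569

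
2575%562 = 327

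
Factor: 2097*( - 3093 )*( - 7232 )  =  2^6* 3^3*113^1*233^1*1031^1 =46906903872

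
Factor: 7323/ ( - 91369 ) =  -3^1*2441^1 * 91369^ ( - 1)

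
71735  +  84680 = 156415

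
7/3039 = 7/3039 = 0.00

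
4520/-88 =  - 565/11 = -51.36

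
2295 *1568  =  3598560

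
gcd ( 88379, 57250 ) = 1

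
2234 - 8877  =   - 6643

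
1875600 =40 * 46890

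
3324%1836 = 1488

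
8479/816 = 8479/816 = 10.39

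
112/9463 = 112/9463 = 0.01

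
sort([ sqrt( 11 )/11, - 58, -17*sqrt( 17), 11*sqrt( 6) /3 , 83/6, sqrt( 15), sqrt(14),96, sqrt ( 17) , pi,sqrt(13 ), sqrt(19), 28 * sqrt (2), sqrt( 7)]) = [ - 17*sqrt( 17 ),  -  58, sqrt(11 )/11,  sqrt( 7 ),pi,sqrt ( 13), sqrt( 14), sqrt( 15), sqrt( 17), sqrt(19),11*sqrt( 6) /3, 83/6,28*sqrt( 2), 96]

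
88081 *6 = 528486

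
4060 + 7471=11531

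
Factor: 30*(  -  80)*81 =-2^5*3^5*5^2 = - 194400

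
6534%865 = 479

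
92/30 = 46/15=3.07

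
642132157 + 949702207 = 1591834364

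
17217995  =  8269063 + 8948932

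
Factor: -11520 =  -  2^8*3^2*5^1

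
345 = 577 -232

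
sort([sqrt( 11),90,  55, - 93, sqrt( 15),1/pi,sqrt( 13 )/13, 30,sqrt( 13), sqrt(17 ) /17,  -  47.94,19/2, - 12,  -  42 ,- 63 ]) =[-93,-63, - 47.94,-42,-12,sqrt( 17)/17,sqrt(13) /13,1/pi,sqrt( 11 ),  sqrt( 13), sqrt( 15 ),19/2,  30,  55,  90 ]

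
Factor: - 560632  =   - 2^3*70079^1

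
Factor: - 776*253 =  - 2^3*11^1*23^1 * 97^1= -196328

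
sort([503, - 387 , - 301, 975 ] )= [ - 387,-301,  503,975]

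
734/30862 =367/15431 = 0.02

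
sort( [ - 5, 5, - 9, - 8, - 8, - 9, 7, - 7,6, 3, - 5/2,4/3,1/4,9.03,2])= [ - 9, - 9, - 8, - 8, - 7, - 5, - 5/2,1/4,4/3, 2, 3, 5,6 , 7, 9.03]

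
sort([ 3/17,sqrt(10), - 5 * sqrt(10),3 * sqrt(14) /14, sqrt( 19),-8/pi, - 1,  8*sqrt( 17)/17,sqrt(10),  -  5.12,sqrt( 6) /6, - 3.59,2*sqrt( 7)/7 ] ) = [ - 5*sqrt(10), -5.12, - 3.59,-8/pi, - 1, 3/17,sqrt(6)/6, 2*sqrt(7) /7,3*sqrt(14)/14,8*sqrt( 17)/17  ,  sqrt(10) , sqrt( 10), sqrt( 19) ]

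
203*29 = 5887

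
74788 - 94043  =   - 19255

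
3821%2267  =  1554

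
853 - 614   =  239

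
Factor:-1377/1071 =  - 3^2*7^ ( - 1 ) =-9/7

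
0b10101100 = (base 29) 5R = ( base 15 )B7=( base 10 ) 172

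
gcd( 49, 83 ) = 1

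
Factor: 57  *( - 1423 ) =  - 3^1*19^1*1423^1 = -81111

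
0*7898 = 0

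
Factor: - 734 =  - 2^1*367^1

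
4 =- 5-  - 9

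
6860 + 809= 7669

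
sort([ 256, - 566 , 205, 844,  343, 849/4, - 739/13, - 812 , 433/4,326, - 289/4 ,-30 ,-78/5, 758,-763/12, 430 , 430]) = [  -  812,- 566,-289/4 , - 763/12, - 739/13,-30, - 78/5 , 433/4, 205,849/4 , 256,326, 343, 430,430,  758, 844]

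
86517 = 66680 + 19837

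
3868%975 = 943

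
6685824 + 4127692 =10813516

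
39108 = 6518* 6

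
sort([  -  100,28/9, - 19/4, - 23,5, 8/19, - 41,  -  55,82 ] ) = [ - 100, - 55, - 41, - 23,-19/4,8/19, 28/9, 5 , 82 ]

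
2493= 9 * 277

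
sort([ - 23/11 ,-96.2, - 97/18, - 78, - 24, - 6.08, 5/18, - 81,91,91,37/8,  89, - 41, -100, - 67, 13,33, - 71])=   [ - 100, - 96.2, - 81, - 78, - 71, - 67, - 41, - 24,  -  6.08, - 97/18, - 23/11,5/18,37/8,13,  33, 89,91,91 ] 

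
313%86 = 55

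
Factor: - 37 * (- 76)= 2^2*19^1*37^1 = 2812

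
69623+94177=163800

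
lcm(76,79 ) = 6004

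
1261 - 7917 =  - 6656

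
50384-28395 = 21989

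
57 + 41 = 98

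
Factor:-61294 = -2^1*19^1*1613^1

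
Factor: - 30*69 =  - 2^1*3^2*5^1*23^1 = - 2070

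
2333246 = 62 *37633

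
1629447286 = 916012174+713435112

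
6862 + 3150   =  10012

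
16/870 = 8/435= 0.02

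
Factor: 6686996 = 2^2*1283^1*1303^1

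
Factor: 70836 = 2^2*3^1*5903^1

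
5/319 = 5/319 = 0.02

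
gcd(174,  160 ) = 2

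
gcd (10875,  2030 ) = 145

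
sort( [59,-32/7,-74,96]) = [ - 74,-32/7,59,96 ]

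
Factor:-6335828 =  - 2^2*719^1*2203^1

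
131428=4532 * 29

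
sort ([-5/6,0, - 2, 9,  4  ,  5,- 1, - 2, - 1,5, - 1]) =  [ - 2, - 2, -1, - 1, - 1, - 5/6, 0,4,5,5, 9]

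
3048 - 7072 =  - 4024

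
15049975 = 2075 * 7253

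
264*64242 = 16959888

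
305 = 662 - 357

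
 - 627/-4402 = 627/4402 = 0.14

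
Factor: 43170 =2^1*3^1*5^1*1439^1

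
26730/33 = 810  =  810.00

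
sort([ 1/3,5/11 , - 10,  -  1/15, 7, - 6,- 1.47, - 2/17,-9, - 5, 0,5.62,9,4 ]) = [ - 10, - 9, - 6, - 5, - 1.47, - 2/17,  -  1/15,0,1/3,5/11,4,5.62,7, 9]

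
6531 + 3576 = 10107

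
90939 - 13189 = 77750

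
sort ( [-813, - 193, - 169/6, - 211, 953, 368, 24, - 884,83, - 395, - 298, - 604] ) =[-884, - 813, - 604, - 395, - 298, - 211, - 193, - 169/6,24 , 83, 368, 953]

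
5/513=5/513 = 0.01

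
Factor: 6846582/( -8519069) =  - 2^1*3^1*13^( - 1)*29^(-1)*59^ ( - 1)*383^(-1) * 1141097^1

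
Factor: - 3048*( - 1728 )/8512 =2^3* 3^4*7^( - 1)*19^(-1)*127^1=82296/133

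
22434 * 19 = 426246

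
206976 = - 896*( - 231)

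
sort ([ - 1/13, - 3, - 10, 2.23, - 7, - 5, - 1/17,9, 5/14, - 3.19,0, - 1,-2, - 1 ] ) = [ - 10, - 7, - 5, - 3.19,- 3, - 2, - 1, - 1, - 1/13, - 1/17,0,5/14,2.23,9]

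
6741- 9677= - 2936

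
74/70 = 37/35 = 1.06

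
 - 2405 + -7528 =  - 9933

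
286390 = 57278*5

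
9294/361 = 9294/361 = 25.75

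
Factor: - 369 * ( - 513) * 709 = 3^5*19^1*41^1 * 709^1  =  134211573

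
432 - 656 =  - 224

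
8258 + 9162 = 17420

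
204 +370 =574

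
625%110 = 75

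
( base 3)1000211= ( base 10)751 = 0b1011101111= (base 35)LG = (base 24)177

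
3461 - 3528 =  - 67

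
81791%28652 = 24487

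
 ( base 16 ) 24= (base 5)121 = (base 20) 1G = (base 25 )1b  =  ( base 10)36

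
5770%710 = 90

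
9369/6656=1+2713/6656 = 1.41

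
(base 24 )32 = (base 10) 74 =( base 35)24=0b1001010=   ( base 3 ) 2202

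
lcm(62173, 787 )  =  62173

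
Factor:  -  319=- 11^1* 29^1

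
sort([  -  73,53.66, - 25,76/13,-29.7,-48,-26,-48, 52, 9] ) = [ - 73,-48,-48,-29.7,-26,- 25,  76/13,  9,  52,53.66]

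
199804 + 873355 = 1073159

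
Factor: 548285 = 5^1*53^1*2069^1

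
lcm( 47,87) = 4089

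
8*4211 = 33688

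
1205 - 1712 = -507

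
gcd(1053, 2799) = 9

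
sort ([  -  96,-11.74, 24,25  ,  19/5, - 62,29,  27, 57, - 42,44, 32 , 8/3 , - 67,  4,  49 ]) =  [-96,- 67,-62, - 42  ,- 11.74,8/3, 19/5,  4,  24,25,27, 29,32,44,  49,  57]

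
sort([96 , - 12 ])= [ - 12, 96 ] 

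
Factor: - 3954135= - 3^1*5^1*263609^1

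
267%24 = 3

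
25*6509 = 162725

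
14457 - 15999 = -1542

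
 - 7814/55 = - 7814/55=-142.07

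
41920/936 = 5240/117 = 44.79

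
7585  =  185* 41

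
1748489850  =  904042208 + 844447642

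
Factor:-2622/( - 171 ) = 46/3=2^1  *  3^(-1 )*23^1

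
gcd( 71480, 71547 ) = 1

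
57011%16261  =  8228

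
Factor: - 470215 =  - 5^1 * 157^1*599^1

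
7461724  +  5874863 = 13336587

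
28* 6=168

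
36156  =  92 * 393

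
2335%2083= 252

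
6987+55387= 62374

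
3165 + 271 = 3436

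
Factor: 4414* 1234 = 5446876 = 2^2 * 617^1 * 2207^1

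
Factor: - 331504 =-2^4*20719^1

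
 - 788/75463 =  - 788/75463 = - 0.01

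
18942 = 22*861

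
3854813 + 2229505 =6084318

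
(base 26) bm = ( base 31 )9t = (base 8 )464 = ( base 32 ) 9K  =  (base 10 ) 308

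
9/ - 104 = -1 + 95/104  =  - 0.09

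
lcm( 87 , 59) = 5133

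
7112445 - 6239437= 873008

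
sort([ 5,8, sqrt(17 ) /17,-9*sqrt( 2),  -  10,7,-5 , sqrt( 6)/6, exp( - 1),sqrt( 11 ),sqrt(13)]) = [ - 9 *sqrt (2 ),  -  10,-5, sqrt(17 ) /17 , exp(  -  1), sqrt( 6 ) /6, sqrt( 11),sqrt(13 ), 5,7,  8]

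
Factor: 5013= 3^2*557^1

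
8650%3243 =2164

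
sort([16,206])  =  [16, 206 ]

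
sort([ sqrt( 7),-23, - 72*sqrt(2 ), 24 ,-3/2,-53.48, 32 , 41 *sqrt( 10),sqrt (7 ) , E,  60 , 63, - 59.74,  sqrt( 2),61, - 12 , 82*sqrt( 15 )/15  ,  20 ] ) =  [-72*sqrt(2), - 59.74, -53.48,-23,-12,  -  3/2, sqrt(2 ), sqrt(7) , sqrt ( 7), E , 20 , 82*sqrt( 15)/15 , 24, 32,60,61 , 63,41*sqrt(10)] 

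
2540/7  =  362+6/7 = 362.86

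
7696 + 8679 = 16375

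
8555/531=16 + 1/9 = 16.11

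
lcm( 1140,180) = 3420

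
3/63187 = 3/63187 = 0.00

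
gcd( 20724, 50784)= 12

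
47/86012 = 47/86012 = 0.00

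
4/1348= 1/337 =0.00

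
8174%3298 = 1578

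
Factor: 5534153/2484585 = 3^(  -  2)*5^(-1)*313^1*17681^1 * 55213^ (-1)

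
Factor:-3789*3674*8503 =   -  118368443358 = - 2^1*3^2* 11^2 * 167^1*421^1*773^1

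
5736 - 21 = 5715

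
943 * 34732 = 32752276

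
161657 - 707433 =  - 545776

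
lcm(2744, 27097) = 216776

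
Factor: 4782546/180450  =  265697/10025 = 5^( - 2)*37^1*43^1*167^1*401^( - 1 )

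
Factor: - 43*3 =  - 3^1*43^1 = - 129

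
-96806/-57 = 1698  +  20/57=1698.35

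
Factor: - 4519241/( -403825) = 5^( - 2)*29^(  -  1)*557^( - 1 )*4519241^1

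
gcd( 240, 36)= 12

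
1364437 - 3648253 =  - 2283816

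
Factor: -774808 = -2^3*96851^1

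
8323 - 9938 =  - 1615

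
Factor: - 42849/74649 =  - 3^3*23^2*149^(-1)*167^ ( -1) = -14283/24883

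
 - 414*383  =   -158562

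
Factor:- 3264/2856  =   - 8/7  =  -2^3 *7^( - 1)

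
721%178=9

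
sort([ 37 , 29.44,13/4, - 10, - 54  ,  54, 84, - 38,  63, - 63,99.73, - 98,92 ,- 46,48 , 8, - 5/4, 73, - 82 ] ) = [ - 98, - 82,  -  63, - 54, - 46, - 38, - 10, - 5/4,13/4,8, 29.44 , 37, 48,54, 63 , 73,84, 92, 99.73 ]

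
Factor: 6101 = 6101^1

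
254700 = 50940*5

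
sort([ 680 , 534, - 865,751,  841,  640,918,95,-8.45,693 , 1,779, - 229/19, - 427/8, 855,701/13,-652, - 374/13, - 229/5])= [ - 865 , - 652, - 427/8, - 229/5, - 374/13, - 229/19 , - 8.45,1,701/13 , 95, 534,640, 680,693, 751, 779,841,855, 918] 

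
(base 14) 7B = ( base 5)414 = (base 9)131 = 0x6d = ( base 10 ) 109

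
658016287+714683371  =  1372699658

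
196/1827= 28/261= 0.11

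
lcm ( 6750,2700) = 13500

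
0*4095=0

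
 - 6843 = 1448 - 8291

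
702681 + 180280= 882961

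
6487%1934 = 685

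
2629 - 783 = 1846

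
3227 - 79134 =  - 75907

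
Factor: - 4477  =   - 11^2*37^1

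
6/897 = 2/299 =0.01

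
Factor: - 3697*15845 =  - 5^1 * 3169^1*3697^1 = - 58578965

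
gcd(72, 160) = 8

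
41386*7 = 289702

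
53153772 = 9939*5348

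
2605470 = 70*37221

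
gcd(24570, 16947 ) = 63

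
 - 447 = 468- 915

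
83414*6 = 500484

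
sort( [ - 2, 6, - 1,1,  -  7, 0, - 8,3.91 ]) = [ - 8, - 7, - 2 , - 1, 0, 1,3.91,  6 ]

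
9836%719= 489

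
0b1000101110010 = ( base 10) 4466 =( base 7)16010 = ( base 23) 8a4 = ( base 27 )63b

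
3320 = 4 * 830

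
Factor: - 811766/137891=  -  2^1*13^( - 1)*31^1*10607^(- 1)*13093^1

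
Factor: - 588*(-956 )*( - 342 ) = -2^5 * 3^3*7^2 * 19^1*239^1 = - 192247776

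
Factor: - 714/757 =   -  2^1  *3^1* 7^1*17^1*757^( - 1)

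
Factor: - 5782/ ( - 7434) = 7/9 = 3^ ( - 2)*7^1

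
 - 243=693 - 936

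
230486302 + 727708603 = 958194905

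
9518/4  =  4759/2 = 2379.50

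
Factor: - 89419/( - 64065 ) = 3^(-1 ) * 5^( - 1)*  11^2 * 739^1*4271^(-1) 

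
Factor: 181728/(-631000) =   -  2^2 * 3^2 * 5^ (-3 ) = -36/125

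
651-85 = 566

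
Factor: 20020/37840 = 2^(-2)*7^1*13^1*43^(  -  1 ) = 91/172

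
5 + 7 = 12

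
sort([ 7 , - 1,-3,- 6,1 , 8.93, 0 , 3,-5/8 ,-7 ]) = [ - 7, - 6,- 3, - 1 ,-5/8, 0, 1,  3, 7, 8.93]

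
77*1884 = 145068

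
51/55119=17/18373  =  0.00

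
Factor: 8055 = 3^2*5^1*179^1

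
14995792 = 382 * 39256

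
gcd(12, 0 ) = 12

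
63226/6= 31613/3 =10537.67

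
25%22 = 3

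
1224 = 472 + 752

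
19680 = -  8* (-2460 )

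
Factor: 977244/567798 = 2^1*7^( - 1) * 11^( - 1)*31^1*37^1*71^1*1229^ ( - 1 ) = 162874/94633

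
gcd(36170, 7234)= 7234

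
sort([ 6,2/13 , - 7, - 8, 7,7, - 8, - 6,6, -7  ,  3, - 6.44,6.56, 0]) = [ - 8,  -  8, - 7, - 7, - 6.44, - 6,0,2/13 , 3, 6,6, 6.56,  7,7]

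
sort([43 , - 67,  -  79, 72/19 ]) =[ - 79, - 67, 72/19, 43]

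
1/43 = 1/43 = 0.02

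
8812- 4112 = 4700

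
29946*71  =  2126166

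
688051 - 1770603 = -1082552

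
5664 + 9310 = 14974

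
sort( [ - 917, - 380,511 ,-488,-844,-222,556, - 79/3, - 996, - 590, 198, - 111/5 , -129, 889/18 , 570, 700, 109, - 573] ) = [-996, - 917 ,-844,  -  590, - 573  , - 488, - 380, -222, - 129, - 79/3 , - 111/5,  889/18,109,198 , 511,556, 570,700]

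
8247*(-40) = -329880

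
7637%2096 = 1349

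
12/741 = 4/247 = 0.02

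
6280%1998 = 286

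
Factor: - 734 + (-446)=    - 1180 = -2^2*5^1*59^1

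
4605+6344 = 10949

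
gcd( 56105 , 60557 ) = 7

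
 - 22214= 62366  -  84580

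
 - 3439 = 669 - 4108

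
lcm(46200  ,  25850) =2171400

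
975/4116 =325/1372 = 0.24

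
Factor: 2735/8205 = 1/3 = 3^( - 1)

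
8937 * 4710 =42093270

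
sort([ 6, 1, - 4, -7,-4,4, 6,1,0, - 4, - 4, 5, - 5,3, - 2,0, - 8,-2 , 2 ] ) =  [ - 8, - 7,  -  5,  -  4, - 4, - 4,-4,- 2,-2, 0,  0,1,1,2 , 3,  4, 5,6,6 ] 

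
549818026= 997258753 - 447440727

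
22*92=2024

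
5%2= 1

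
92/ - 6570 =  - 46/3285 = - 0.01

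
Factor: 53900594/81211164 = 26950297/40605582 = 2^( - 1)*3^ ( - 1)*11^1*79^1*163^ (-1)*31013^1*41519^(  -  1) 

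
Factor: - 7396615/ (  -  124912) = 2^( - 4)*5^1*17^1*37^( - 1 )*173^1 * 211^ ( - 1 ) * 503^1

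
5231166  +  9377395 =14608561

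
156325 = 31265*5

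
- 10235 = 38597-48832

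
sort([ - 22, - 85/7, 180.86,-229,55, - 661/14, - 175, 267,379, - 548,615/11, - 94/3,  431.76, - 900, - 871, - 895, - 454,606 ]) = [ - 900, - 895, - 871, - 548,-454, - 229, - 175, - 661/14, - 94/3, - 22, - 85/7,55,615/11 , 180.86,267,379,431.76, 606 ]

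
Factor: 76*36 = 2^4*3^2*19^1 =2736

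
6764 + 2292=9056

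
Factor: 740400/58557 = 2^4*5^2*131^(  -  1 )*149^(-1)*617^1 = 246800/19519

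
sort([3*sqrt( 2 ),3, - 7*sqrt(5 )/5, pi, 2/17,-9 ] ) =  [ - 9, - 7* sqrt ( 5 ) /5, 2/17, 3,pi,3  *sqrt( 2 )] 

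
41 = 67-26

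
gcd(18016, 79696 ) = 16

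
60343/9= 6704 + 7/9 = 6704.78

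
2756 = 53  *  52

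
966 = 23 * 42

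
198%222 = 198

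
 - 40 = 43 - 83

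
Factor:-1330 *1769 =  - 2352770  =  -2^1 * 5^1 * 7^1 * 19^1 * 29^1*61^1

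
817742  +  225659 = 1043401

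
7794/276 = 1299/46 = 28.24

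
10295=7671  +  2624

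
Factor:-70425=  - 3^2*5^2 *313^1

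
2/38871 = 2/38871=0.00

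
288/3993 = 96/1331= 0.07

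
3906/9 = 434 = 434.00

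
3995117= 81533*49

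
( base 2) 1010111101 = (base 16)2BD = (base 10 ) 701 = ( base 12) 4A5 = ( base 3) 221222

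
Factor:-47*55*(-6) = 2^1*3^1 *5^1*11^1 * 47^1= 15510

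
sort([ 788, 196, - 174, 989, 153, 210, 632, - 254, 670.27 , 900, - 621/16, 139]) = [ - 254, - 174, - 621/16,139,153, 196,210,632,670.27,788, 900,989]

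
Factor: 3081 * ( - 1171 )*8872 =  - 2^3 * 3^1*13^1*79^1*1109^1 * 1171^1 = -32008854072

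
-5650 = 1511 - 7161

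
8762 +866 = 9628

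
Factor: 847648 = 2^5*26489^1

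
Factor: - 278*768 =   -  2^9*3^1*139^1=- 213504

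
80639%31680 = 17279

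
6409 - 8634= - 2225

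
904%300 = 4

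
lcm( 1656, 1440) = 33120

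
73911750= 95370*775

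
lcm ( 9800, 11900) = 166600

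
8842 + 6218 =15060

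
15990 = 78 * 205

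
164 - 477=-313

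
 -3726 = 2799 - 6525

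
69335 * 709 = 49158515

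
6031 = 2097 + 3934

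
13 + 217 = 230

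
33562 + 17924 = 51486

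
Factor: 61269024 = 2^5 * 3^1 * 71^1* 89^1  *  101^1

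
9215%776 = 679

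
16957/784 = 16957/784 = 21.63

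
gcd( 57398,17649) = 1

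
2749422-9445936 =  - 6696514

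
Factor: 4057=4057^1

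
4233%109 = 91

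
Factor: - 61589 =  - 11^2*509^1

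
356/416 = 89/104=0.86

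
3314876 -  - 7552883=10867759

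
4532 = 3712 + 820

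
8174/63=8174/63  =  129.75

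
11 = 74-63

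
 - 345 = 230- 575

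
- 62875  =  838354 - 901229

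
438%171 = 96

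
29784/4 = 7446 = 7446.00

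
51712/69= 749 + 31/69 = 749.45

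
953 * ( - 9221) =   -  8787613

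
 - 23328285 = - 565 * 41289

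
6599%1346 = 1215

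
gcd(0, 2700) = 2700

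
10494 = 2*5247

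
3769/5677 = 3769/5677  =  0.66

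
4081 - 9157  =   - 5076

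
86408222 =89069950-2661728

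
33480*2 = 66960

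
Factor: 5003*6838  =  34210514 = 2^1* 13^1*263^1*5003^1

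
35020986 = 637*54978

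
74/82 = 37/41 = 0.90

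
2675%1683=992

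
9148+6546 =15694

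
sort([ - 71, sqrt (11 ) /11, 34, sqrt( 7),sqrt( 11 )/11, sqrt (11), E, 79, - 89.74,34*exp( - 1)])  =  [ - 89.74, - 71, sqrt( 11) /11, sqrt( 11)/11, sqrt (7), E,  sqrt (11),  34*exp ( - 1 ), 34, 79] 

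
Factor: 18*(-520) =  - 9360 = -  2^4 * 3^2*5^1 * 13^1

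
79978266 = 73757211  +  6221055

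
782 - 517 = 265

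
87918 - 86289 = 1629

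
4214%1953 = 308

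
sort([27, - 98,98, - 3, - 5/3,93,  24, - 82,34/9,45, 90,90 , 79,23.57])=[ - 98, - 82, - 3,-5/3,34/9,  23.57,24,27, 45, 79,90,90,93 , 98 ]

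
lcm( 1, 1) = 1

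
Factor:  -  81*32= - 2^5 * 3^4 = - 2592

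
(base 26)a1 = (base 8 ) 405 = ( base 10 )261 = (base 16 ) 105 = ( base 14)149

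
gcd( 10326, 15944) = 2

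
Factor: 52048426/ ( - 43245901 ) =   -  2^1*89^( - 1)* 331^1*78623^1 * 485909^( - 1)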